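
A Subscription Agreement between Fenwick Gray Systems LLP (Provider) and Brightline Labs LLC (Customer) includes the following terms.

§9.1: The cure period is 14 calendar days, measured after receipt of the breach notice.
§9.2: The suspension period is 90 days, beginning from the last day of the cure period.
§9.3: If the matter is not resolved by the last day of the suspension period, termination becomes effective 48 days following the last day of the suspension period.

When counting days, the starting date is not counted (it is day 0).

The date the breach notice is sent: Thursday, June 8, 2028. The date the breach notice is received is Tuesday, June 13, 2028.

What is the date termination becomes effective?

November 12, 2028

Adding 14 calendar days to June 13, 2028 gives June 27, 2028, which is the last day of the cure period.
Adding 90 calendar days to June 27, 2028 gives September 25, 2028, which is the last day of the suspension period.
The date termination becomes effective: 48 calendar days after September 25, 2028 is November 12, 2028.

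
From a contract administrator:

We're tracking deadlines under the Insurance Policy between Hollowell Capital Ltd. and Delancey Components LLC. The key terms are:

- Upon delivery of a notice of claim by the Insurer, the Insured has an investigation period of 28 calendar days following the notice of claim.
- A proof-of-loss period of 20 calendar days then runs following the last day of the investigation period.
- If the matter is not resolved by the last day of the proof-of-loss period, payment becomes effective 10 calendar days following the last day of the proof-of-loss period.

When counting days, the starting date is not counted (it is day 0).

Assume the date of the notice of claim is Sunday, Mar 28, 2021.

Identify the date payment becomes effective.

The last day of the investigation period: Mar 28, 2021 + 28 days = Apr 25, 2021.
The last day of the proof-of-loss period: Apr 25, 2021 + 20 days = May 15, 2021.
The date payment becomes effective: May 15, 2021 + 10 days = May 25, 2021.

May 25, 2021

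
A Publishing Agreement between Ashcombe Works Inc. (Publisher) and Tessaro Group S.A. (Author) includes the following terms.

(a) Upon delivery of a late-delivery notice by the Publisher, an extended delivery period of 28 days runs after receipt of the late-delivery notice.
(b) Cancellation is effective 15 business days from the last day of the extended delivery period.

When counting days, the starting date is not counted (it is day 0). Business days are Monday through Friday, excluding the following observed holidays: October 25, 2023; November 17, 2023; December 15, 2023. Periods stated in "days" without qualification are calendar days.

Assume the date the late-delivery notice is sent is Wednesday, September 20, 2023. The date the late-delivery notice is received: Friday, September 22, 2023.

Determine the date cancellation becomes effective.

November 13, 2023

Adding 28 calendar days to September 22, 2023 gives October 20, 2023, which is the last day of the extended delivery period.
From Friday, October 20, 2023, 15 business days (Oct 23, Oct 24, Oct 26, Oct 27, …, Nov 9, Nov 10, Nov 13, skipping weekends and the listed holiday on Oct 25) brings us to Monday, November 13, 2023, which is the date cancellation becomes effective.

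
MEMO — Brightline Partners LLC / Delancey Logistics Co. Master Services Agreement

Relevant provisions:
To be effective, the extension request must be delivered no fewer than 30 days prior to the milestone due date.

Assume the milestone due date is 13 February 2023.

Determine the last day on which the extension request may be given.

Counting back 30 calendar days from 13 February 2023 gives 14 January 2023.

14 January 2023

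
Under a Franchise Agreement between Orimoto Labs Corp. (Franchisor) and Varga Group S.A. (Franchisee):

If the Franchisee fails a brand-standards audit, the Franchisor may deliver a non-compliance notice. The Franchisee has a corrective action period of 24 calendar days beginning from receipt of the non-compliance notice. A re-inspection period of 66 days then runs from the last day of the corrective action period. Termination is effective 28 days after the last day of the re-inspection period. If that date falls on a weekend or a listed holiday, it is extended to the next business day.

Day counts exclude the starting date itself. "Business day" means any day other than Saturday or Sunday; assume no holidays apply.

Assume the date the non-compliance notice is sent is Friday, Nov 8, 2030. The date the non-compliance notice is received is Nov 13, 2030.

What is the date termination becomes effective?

Mar 11, 2031

Adding 24 calendar days to Nov 13, 2030 gives Dec 7, 2030, which is the last day of the corrective action period.
Adding 66 calendar days to Dec 7, 2030 gives Feb 11, 2031, which is the last day of the re-inspection period.
The date termination becomes effective: Feb 11, 2031 + 28 days = Mar 11, 2031. Mar 11, 2031 is a Tuesday, so no roll-forward applies.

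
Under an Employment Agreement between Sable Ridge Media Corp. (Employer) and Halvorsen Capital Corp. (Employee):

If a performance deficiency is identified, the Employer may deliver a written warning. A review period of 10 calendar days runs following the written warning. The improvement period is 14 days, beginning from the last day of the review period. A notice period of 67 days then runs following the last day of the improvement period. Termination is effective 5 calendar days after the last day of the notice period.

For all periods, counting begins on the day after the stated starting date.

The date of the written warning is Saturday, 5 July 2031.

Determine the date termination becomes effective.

The last day of the review period: 10 calendar days after 5 July 2031 is 15 July 2031.
Adding 14 calendar days to 15 July 2031 gives 29 July 2031, which is the last day of the improvement period.
The last day of the notice period: 67 calendar days after 29 July 2031 is 4 October 2031.
The date termination becomes effective: 4 October 2031 + 5 days = 9 October 2031.

9 October 2031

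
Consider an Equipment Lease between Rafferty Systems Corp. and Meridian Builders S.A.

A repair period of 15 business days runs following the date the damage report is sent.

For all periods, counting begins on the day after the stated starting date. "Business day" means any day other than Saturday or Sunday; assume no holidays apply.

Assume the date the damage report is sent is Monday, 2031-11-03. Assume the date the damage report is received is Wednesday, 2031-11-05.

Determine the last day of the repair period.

2031-11-24

The last day of the repair period: counting 15 business days from Monday, 2031-11-03 (Nov 4, Nov 5, Nov 6, Nov 7, …, Nov 20, Nov 21, Nov 24, skipping weekends) reaches Monday, 2031-11-24.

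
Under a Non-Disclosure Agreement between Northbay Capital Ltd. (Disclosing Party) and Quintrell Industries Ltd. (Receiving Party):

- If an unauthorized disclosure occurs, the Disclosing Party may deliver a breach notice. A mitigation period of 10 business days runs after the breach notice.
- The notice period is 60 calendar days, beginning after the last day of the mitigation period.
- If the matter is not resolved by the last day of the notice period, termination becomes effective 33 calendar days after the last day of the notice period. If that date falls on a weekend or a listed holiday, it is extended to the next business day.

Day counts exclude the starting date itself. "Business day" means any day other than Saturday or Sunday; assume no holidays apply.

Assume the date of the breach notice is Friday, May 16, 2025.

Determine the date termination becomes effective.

The last day of the mitigation period: 10 business days after Friday, May 16, 2025, skipping weekends — May 19, May 20, May 21, May 22, May 23, May 26, May 27, May 28, May 29, May 30 — lands on Friday, May 30, 2025.
Adding 60 calendar days to May 30, 2025 gives Jul 29, 2025, which is the last day of the notice period.
Adding 33 calendar days to Jul 29, 2025 gives Aug 31, 2025, which is the date termination becomes effective. That falls on a Sunday, so it rolls to the next business day, Monday, Sep 1, 2025.

Sep 1, 2025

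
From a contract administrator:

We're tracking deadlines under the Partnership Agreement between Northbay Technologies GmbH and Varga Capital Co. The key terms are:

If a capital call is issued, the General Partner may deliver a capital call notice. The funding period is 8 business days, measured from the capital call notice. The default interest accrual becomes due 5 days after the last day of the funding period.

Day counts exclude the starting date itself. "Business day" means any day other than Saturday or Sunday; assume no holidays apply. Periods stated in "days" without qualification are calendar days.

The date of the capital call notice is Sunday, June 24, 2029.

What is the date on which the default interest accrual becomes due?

July 9, 2029

From Sunday, June 24, 2029, 8 business days (Jun 25, Jun 26, Jun 27, Jun 28, Jun 29, Jul 2, Jul 3, Jul 4, skipping weekends) brings us to Wednesday, July 4, 2029, which is the last day of the funding period.
The date on which the default interest accrual becomes due: 5 calendar days after July 4, 2029 is July 9, 2029.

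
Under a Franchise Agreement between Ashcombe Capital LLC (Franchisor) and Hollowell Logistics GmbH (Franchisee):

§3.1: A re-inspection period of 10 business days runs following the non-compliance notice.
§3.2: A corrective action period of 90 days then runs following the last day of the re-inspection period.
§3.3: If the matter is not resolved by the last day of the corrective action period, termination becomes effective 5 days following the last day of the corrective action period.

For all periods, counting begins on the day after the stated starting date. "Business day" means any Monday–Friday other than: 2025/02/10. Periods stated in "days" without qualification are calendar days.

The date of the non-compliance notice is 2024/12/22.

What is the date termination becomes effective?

The last day of the re-inspection period: 10 business days after Sunday, 2024/12/22, skipping weekends — Dec 23, Dec 24, Dec 25, Dec 26, Dec 27, Dec 30, Dec 31, Jan 1, Jan 2, Jan 3 — lands on Friday, 2025/01/03.
The last day of the corrective action period: 2025/01/03 + 90 days = 2025/04/03.
The date termination becomes effective: 2025/04/03 + 5 days = 2025/04/08.

2025/04/08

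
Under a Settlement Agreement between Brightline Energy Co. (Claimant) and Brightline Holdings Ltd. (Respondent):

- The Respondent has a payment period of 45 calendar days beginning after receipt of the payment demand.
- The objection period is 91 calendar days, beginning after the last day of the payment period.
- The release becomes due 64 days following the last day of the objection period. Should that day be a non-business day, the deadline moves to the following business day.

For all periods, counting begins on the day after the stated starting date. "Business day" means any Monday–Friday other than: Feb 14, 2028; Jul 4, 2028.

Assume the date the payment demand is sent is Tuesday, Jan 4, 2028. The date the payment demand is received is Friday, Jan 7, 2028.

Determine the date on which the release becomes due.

Jul 25, 2028

The last day of the payment period: Jan 7, 2028 + 45 days = Feb 21, 2028.
The last day of the objection period: Feb 21, 2028 + 91 days = May 22, 2028.
Adding 64 calendar days to May 22, 2028 gives Jul 25, 2028, which is the date on which the release becomes due. Jul 25, 2028 is a Tuesday and is not a listed holiday, so no roll-forward applies.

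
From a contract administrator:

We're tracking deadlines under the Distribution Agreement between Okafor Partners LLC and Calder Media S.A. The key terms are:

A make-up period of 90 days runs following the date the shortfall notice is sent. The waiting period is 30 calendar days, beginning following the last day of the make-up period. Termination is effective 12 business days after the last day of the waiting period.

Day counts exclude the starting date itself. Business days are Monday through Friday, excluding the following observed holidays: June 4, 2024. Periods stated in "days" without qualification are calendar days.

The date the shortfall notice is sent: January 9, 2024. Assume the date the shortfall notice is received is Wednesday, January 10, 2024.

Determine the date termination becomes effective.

Adding 90 calendar days to January 9, 2024 gives April 8, 2024, which is the last day of the make-up period.
Adding 30 calendar days to April 8, 2024 gives May 8, 2024, which is the last day of the waiting period.
From Wednesday, May 8, 2024, 12 business days (May 9, May 10, May 13, May 14, …, May 22, May 23, May 24, skipping weekends) brings us to Friday, May 24, 2024, which is the date termination becomes effective.

May 24, 2024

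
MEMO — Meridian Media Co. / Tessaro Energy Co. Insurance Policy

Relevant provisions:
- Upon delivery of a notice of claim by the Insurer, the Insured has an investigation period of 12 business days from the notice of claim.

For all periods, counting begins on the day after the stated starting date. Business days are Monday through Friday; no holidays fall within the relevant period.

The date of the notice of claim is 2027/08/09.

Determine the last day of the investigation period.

2027/08/25

From Monday, 2027/08/09, 12 business days (Aug 10, Aug 11, Aug 12, Aug 13, …, Aug 23, Aug 24, Aug 25, skipping weekends) brings us to Wednesday, 2027/08/25, which is the last day of the investigation period.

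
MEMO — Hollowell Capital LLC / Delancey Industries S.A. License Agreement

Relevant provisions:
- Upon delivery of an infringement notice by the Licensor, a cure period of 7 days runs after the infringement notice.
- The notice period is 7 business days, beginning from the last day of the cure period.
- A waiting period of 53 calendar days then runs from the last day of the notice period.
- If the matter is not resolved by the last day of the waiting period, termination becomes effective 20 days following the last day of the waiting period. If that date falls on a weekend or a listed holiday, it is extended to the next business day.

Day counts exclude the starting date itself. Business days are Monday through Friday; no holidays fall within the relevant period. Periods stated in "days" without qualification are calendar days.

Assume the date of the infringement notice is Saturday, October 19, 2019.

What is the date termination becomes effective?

January 17, 2020

Adding 7 calendar days to October 19, 2019 gives October 26, 2019, which is the last day of the cure period.
The last day of the notice period: 7 business days after Saturday, October 26, 2019, skipping weekends — Oct 28, Oct 29, Oct 30, Oct 31, Nov 1, Nov 4, Nov 5 — lands on Tuesday, November 5, 2019.
The last day of the waiting period: November 5, 2019 + 53 days = December 28, 2019.
Adding 20 calendar days to December 28, 2019 gives January 17, 2020, which is the date termination becomes effective. January 17, 2020 is a Friday, so no roll-forward applies.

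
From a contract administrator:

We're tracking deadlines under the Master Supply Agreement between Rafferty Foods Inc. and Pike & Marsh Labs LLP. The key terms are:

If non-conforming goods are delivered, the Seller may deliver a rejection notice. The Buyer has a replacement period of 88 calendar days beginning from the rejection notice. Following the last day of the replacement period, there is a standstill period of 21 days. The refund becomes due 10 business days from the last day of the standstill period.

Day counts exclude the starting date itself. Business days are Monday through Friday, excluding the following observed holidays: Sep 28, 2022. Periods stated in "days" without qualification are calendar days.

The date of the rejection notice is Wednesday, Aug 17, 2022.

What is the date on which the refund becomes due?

Dec 16, 2022

Adding 88 calendar days to Aug 17, 2022 gives Nov 13, 2022, which is the last day of the replacement period.
Adding 21 calendar days to Nov 13, 2022 gives Dec 4, 2022, which is the last day of the standstill period.
From Sunday, Dec 4, 2022, 10 business days (Dec 5, Dec 6, Dec 7, Dec 8, Dec 9, Dec 12, Dec 13, Dec 14, Dec 15, Dec 16, skipping weekends) brings us to Friday, Dec 16, 2022, which is the date on which the refund becomes due.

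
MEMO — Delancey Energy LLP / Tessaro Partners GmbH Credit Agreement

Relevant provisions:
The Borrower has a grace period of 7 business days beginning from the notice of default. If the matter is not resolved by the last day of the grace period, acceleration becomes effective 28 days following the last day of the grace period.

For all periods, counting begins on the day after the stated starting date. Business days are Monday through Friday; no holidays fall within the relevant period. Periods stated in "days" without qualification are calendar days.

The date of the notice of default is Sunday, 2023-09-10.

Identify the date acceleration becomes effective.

2023-10-17

From Sunday, 2023-09-10, 7 business days (Sep 11, Sep 12, Sep 13, Sep 14, Sep 15, Sep 18, Sep 19, skipping weekends) brings us to Tuesday, 2023-09-19, which is the last day of the grace period.
The date acceleration becomes effective: 28 calendar days after 2023-09-19 is 2023-10-17.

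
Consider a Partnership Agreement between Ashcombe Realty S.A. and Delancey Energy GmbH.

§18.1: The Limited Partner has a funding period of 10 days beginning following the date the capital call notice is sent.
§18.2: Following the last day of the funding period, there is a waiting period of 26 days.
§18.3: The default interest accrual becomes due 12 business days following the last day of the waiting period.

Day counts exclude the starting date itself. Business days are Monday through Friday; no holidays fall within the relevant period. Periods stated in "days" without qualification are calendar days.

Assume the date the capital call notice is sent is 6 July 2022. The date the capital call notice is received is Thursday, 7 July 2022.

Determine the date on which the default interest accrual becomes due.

29 August 2022

Adding 10 calendar days to 6 July 2022 gives 16 July 2022, which is the last day of the funding period.
The last day of the waiting period: 26 calendar days after 16 July 2022 is 11 August 2022.
From Thursday, 11 August 2022, 12 business days (Aug 12, Aug 15, Aug 16, Aug 17, …, Aug 25, Aug 26, Aug 29, skipping weekends) brings us to Monday, 29 August 2022, which is the date on which the default interest accrual becomes due.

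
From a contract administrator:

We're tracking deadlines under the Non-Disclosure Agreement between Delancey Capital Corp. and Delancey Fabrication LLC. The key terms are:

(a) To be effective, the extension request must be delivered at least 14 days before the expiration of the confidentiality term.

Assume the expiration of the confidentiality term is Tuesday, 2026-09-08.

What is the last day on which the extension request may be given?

2026-08-25

2026-09-08 minus 14 days is 2026-08-25.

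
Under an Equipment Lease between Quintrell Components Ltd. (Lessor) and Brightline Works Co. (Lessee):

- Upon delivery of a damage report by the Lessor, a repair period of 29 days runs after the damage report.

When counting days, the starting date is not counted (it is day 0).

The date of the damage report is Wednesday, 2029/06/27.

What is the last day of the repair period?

The last day of the repair period: 29 calendar days after 2029/06/27 is 2029/07/26.

2029/07/26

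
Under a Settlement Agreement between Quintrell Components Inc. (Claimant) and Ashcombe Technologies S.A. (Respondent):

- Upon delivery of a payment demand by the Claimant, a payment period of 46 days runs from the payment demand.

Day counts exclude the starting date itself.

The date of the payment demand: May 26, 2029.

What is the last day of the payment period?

Jul 11, 2029

The last day of the payment period: May 26, 2029 + 46 days = Jul 11, 2029.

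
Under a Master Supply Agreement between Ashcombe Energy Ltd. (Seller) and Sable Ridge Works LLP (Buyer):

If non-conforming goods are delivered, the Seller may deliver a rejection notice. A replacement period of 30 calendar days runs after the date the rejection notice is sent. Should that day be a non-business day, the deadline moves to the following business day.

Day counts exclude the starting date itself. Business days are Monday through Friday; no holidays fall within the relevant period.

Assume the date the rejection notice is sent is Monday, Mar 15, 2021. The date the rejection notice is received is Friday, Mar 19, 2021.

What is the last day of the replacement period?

Apr 14, 2021

The last day of the replacement period: 30 calendar days after Mar 15, 2021 is Apr 14, 2021. Apr 14, 2021 is a Wednesday, so no roll-forward applies.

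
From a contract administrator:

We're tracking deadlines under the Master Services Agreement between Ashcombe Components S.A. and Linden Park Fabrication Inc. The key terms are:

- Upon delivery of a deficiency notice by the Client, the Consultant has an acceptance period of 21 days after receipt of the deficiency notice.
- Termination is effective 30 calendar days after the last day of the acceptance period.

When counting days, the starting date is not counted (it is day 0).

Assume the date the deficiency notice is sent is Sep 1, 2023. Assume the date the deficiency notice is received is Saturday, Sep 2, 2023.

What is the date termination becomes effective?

Oct 23, 2023

The last day of the acceptance period: Sep 2, 2023 + 21 days = Sep 23, 2023.
The date termination becomes effective: 30 calendar days after Sep 23, 2023 is Oct 23, 2023.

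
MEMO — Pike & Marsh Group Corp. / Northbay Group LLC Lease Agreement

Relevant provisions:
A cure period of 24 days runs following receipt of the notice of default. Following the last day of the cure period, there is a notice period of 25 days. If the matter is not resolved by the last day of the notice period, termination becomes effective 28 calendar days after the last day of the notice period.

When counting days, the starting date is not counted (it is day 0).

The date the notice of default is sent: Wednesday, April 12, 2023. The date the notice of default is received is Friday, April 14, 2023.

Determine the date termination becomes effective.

June 30, 2023

The last day of the cure period: 24 calendar days after April 14, 2023 is May 8, 2023.
The last day of the notice period: May 8, 2023 + 25 days = June 2, 2023.
Adding 28 calendar days to June 2, 2023 gives June 30, 2023, which is the date termination becomes effective.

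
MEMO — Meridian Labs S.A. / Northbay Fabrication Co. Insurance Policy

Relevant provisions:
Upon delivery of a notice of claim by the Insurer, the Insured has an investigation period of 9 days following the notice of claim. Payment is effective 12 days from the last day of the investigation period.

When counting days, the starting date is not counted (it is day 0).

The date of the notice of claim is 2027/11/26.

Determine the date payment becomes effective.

The last day of the investigation period: 9 calendar days after 2027/11/26 is 2027/12/05.
The date payment becomes effective: 12 calendar days after 2027/12/05 is 2027/12/17.

2027/12/17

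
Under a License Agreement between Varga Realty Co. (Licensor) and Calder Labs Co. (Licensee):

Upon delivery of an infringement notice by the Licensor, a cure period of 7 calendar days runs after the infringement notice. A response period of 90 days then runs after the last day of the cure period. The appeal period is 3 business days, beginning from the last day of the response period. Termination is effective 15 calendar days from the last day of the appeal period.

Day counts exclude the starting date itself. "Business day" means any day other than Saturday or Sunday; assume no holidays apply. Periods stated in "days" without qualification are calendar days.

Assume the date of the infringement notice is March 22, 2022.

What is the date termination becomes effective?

Adding 7 calendar days to March 22, 2022 gives March 29, 2022, which is the last day of the cure period.
Adding 90 calendar days to March 29, 2022 gives June 27, 2022, which is the last day of the response period.
From Monday, June 27, 2022, 3 business days (Jun 28, Jun 29, Jun 30, skipping weekends) brings us to Thursday, June 30, 2022, which is the last day of the appeal period.
The date termination becomes effective: 15 calendar days after June 30, 2022 is July 15, 2022.

July 15, 2022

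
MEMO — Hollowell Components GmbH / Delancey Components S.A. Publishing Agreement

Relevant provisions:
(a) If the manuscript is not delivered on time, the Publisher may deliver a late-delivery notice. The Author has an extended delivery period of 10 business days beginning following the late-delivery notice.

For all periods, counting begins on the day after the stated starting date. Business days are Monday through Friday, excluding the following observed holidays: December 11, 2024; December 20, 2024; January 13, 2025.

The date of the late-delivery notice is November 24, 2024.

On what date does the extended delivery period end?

From Sunday, November 24, 2024, 10 business days (Nov 25, Nov 26, Nov 27, Nov 28, Nov 29, Dec 2, Dec 3, Dec 4, Dec 5, Dec 6, skipping weekends) brings us to Friday, December 6, 2024, which is the last day of the extended delivery period.

December 6, 2024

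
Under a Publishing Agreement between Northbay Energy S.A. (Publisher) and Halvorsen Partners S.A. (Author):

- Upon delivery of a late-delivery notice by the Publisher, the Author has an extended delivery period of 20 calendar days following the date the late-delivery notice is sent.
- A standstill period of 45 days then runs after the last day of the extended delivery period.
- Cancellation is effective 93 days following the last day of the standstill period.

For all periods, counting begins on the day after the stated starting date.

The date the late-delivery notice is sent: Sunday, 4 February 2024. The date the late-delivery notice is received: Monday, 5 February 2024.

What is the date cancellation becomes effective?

The last day of the extended delivery period: 4 February 2024 + 20 days = 24 February 2024.
The last day of the standstill period: 24 February 2024 + 45 days = 9 April 2024.
The date cancellation becomes effective: 93 calendar days after 9 April 2024 is 11 July 2024.

11 July 2024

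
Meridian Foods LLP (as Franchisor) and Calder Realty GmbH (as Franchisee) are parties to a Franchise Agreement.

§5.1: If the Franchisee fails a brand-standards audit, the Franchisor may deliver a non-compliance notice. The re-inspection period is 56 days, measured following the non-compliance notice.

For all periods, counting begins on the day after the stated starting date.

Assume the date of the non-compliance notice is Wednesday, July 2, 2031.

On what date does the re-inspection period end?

August 27, 2031

The last day of the re-inspection period: 56 calendar days after July 2, 2031 is August 27, 2031.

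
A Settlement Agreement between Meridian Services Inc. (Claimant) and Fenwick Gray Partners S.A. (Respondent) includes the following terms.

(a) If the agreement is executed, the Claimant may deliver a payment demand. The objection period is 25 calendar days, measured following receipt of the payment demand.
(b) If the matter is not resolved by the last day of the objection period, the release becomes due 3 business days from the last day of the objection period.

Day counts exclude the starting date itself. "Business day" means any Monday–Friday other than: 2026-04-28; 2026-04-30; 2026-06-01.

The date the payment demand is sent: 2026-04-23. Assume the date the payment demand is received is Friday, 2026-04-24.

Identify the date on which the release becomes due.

2026-05-22

The last day of the objection period: 2026-04-24 + 25 days = 2026-05-19.
The date on which the release becomes due: counting 3 business days from Tuesday, 2026-05-19 (May 20, May 21, May 22, skipping weekends) reaches Friday, 2026-05-22.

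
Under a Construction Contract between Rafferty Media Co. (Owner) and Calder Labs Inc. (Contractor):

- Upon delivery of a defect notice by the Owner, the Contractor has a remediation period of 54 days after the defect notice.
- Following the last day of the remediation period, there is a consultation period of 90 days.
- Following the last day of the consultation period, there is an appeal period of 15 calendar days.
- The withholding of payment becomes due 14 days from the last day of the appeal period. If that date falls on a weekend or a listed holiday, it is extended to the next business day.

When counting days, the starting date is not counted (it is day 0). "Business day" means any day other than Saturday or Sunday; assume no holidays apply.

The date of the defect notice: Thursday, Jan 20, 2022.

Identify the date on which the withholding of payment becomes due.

Adding 54 calendar days to Jan 20, 2022 gives Mar 15, 2022, which is the last day of the remediation period.
The last day of the consultation period: Mar 15, 2022 + 90 days = Jun 13, 2022.
The last day of the appeal period: 15 calendar days after Jun 13, 2022 is Jun 28, 2022.
The date on which the withholding of payment becomes due: 14 calendar days after Jun 28, 2022 is Jul 12, 2022. Jul 12, 2022 is a Tuesday, so no roll-forward applies.

Jul 12, 2022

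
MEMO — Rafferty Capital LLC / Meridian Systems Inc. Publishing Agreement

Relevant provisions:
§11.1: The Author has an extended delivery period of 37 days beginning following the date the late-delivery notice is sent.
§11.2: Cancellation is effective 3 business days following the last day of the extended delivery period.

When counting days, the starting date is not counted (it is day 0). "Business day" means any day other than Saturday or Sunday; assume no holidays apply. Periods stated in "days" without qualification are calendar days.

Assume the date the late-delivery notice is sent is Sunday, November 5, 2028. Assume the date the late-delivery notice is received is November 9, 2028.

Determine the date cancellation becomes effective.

Adding 37 calendar days to November 5, 2028 gives December 12, 2028, which is the last day of the extended delivery period.
The date cancellation becomes effective: 3 business days after Tuesday, December 12, 2028, skipping weekends — Dec 13, Dec 14, Dec 15 — lands on Friday, December 15, 2028.

December 15, 2028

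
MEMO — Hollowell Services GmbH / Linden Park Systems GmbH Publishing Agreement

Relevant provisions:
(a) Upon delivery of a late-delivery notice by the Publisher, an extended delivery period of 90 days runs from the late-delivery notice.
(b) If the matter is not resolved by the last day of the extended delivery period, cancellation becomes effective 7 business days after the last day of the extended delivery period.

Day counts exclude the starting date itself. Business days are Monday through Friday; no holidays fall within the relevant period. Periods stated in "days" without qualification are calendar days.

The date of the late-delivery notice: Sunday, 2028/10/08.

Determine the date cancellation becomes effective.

The last day of the extended delivery period: 90 calendar days after 2028/10/08 is 2029/01/06.
From Saturday, 2029/01/06, 7 business days (Jan 8, Jan 9, Jan 10, Jan 11, Jan 12, Jan 15, Jan 16, skipping weekends) brings us to Tuesday, 2029/01/16, which is the date cancellation becomes effective.

2029/01/16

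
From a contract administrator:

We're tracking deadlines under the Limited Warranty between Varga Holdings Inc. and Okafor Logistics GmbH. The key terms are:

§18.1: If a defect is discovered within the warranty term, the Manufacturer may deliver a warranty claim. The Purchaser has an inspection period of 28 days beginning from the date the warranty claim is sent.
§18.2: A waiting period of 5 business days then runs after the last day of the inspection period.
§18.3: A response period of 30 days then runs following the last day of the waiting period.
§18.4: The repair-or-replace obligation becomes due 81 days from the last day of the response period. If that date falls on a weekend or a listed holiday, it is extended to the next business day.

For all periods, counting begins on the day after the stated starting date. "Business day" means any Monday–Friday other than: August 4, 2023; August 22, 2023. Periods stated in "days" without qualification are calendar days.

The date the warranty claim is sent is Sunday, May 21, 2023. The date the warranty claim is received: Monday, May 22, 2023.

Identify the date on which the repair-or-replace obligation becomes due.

October 12, 2023

The last day of the inspection period: May 21, 2023 + 28 days = June 18, 2023.
The last day of the waiting period: counting 5 business days from Sunday, June 18, 2023 (Jun 19, Jun 20, Jun 21, Jun 22, Jun 23, skipping weekends) reaches Friday, June 23, 2023.
The last day of the response period: June 23, 2023 + 30 days = July 23, 2023.
Adding 81 calendar days to July 23, 2023 gives October 12, 2023, which is the date on which the repair-or-replace obligation becomes due. October 12, 2023 is a Thursday and is not a listed holiday, so no roll-forward applies.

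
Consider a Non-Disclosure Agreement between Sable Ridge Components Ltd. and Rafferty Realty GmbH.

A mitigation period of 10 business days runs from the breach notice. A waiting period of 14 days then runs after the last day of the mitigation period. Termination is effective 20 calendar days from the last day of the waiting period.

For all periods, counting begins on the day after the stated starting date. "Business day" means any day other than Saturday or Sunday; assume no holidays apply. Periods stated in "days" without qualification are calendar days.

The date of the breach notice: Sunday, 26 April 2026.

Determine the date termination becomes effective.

11 June 2026

The last day of the mitigation period: 10 business days after Sunday, 26 April 2026, skipping weekends — Apr 27, Apr 28, Apr 29, Apr 30, May 1, May 4, May 5, May 6, May 7, May 8 — lands on Friday, 8 May 2026.
The last day of the waiting period: 14 calendar days after 8 May 2026 is 22 May 2026.
The date termination becomes effective: 22 May 2026 + 20 days = 11 June 2026.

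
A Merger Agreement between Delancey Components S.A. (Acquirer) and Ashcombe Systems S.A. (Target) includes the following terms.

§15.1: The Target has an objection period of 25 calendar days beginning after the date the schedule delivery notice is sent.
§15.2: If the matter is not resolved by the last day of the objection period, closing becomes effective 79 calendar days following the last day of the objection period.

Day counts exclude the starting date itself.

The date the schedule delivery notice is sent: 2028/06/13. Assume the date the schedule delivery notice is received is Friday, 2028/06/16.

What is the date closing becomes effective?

The last day of the objection period: 25 calendar days after 2028/06/13 is 2028/07/08.
The date closing becomes effective: 2028/07/08 + 79 days = 2028/09/25.

2028/09/25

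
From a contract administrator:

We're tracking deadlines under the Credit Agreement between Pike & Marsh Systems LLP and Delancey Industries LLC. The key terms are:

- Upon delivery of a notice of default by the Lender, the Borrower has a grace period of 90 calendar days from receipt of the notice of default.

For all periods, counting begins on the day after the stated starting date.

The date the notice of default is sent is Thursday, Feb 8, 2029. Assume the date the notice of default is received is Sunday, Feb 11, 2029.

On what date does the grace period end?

The last day of the grace period: Feb 11, 2029 + 90 days = May 12, 2029.

May 12, 2029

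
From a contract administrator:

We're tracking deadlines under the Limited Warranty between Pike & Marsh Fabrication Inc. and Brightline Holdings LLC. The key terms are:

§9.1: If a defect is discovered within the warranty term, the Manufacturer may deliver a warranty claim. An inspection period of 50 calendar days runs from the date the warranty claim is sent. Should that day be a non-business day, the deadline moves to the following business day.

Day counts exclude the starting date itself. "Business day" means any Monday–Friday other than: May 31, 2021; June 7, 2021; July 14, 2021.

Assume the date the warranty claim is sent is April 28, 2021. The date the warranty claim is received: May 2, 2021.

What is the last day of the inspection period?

The last day of the inspection period: 50 calendar days after April 28, 2021 is June 17, 2021. June 17, 2021 is a Thursday and is not a listed holiday, so no roll-forward applies.

June 17, 2021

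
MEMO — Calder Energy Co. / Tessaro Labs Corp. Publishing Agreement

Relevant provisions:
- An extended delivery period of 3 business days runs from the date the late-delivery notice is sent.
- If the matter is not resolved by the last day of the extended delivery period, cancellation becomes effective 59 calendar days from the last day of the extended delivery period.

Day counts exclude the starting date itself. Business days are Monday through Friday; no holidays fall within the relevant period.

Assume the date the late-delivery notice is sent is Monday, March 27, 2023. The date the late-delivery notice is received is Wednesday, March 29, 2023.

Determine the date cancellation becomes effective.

May 28, 2023

The last day of the extended delivery period: 3 business days after Monday, March 27, 2023, skipping weekends — Mar 28, Mar 29, Mar 30 — lands on Thursday, March 30, 2023.
The date cancellation becomes effective: 59 calendar days after March 30, 2023 is May 28, 2023.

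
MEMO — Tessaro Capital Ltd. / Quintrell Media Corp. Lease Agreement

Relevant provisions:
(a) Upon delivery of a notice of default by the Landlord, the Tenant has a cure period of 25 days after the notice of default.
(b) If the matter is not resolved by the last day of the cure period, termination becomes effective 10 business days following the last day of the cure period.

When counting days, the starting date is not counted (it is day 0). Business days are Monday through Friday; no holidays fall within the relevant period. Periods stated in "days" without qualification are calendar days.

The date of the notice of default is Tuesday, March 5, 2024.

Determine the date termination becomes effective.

The last day of the cure period: March 5, 2024 + 25 days = March 30, 2024.
The date termination becomes effective: counting 10 business days from Saturday, March 30, 2024 (Apr 1, Apr 2, Apr 3, Apr 4, Apr 5, Apr 8, Apr 9, Apr 10, Apr 11, Apr 12, skipping weekends) reaches Friday, April 12, 2024.

April 12, 2024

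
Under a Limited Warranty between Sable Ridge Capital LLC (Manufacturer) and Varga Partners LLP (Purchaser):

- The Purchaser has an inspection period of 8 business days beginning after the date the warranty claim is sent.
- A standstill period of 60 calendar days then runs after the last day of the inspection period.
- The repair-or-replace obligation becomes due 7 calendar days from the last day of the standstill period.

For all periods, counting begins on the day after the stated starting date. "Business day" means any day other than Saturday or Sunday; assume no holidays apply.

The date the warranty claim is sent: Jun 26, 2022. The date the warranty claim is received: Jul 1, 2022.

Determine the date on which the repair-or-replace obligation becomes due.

Sep 11, 2022

The last day of the inspection period: 8 business days after Sunday, Jun 26, 2022, skipping weekends — Jun 27, Jun 28, Jun 29, Jun 30, Jul 1, Jul 4, Jul 5, Jul 6 — lands on Wednesday, Jul 6, 2022.
The last day of the standstill period: Jul 6, 2022 + 60 days = Sep 4, 2022.
The date on which the repair-or-replace obligation becomes due: Sep 4, 2022 + 7 days = Sep 11, 2022.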